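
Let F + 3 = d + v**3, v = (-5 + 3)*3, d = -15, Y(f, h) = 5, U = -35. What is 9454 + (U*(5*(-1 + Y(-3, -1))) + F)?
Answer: 8520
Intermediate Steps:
v = -6 (v = -2*3 = -6)
F = -234 (F = -3 + (-15 + (-6)**3) = -3 + (-15 - 216) = -3 - 231 = -234)
9454 + (U*(5*(-1 + Y(-3, -1))) + F) = 9454 + (-175*(-1 + 5) - 234) = 9454 + (-175*4 - 234) = 9454 + (-35*20 - 234) = 9454 + (-700 - 234) = 9454 - 934 = 8520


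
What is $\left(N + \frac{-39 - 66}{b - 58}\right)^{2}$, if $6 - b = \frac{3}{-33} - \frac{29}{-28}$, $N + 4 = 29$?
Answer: $\frac{193613200225}{265918249} \approx 728.09$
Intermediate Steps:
$N = 25$ ($N = -4 + 29 = 25$)
$b = \frac{1557}{308}$ ($b = 6 - \left(\frac{3}{-33} - \frac{29}{-28}\right) = 6 - \left(3 \left(- \frac{1}{33}\right) - - \frac{29}{28}\right) = 6 - \left(- \frac{1}{11} + \frac{29}{28}\right) = 6 - \frac{291}{308} = \frac{1557}{308} \approx 5.0552$)
$\left(N + \frac{-39 - 66}{b - 58}\right)^{2} = \left(25 + \frac{-39 - 66}{\frac{1557}{308} - 58}\right)^{2} = \left(25 - \frac{105}{- \frac{16307}{308}}\right)^{2} = \left(25 - - \frac{32340}{16307}\right)^{2} = \left(25 + \frac{32340}{16307}\right)^{2} = \left(\frac{440015}{16307}\right)^{2} = \frac{193613200225}{265918249}$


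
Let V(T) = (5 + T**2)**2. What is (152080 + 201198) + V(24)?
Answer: 690839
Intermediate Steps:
(152080 + 201198) + V(24) = (152080 + 201198) + (5 + 24**2)**2 = 353278 + (5 + 576)**2 = 353278 + 581**2 = 353278 + 337561 = 690839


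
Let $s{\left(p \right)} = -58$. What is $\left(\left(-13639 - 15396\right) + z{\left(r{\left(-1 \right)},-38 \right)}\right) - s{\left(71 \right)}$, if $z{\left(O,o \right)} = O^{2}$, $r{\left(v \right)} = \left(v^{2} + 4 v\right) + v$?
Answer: $-28961$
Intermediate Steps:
$r{\left(v \right)} = v^{2} + 5 v$
$\left(\left(-13639 - 15396\right) + z{\left(r{\left(-1 \right)},-38 \right)}\right) - s{\left(71 \right)} = \left(\left(-13639 - 15396\right) + \left(- (5 - 1)\right)^{2}\right) - -58 = \left(-29035 + \left(\left(-1\right) 4\right)^{2}\right) + 58 = \left(-29035 + \left(-4\right)^{2}\right) + 58 = \left(-29035 + 16\right) + 58 = -29019 + 58 = -28961$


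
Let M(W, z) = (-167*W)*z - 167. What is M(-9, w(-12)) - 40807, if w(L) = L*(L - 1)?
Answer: 193494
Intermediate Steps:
w(L) = L*(-1 + L)
M(W, z) = -167 - 167*W*z (M(W, z) = -167*W*z - 167 = -167 - 167*W*z)
M(-9, w(-12)) - 40807 = (-167 - 167*(-9)*(-12*(-1 - 12))) - 40807 = (-167 - 167*(-9)*(-12*(-13))) - 40807 = (-167 - 167*(-9)*156) - 40807 = (-167 + 234468) - 40807 = 234301 - 40807 = 193494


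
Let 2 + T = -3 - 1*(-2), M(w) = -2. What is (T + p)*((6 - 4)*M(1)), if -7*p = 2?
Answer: 92/7 ≈ 13.143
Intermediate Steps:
p = -2/7 (p = -1/7*2 = -2/7 ≈ -0.28571)
T = -3 (T = -2 + (-3 - 1*(-2)) = -2 + (-3 + 2) = -2 - 1 = -3)
(T + p)*((6 - 4)*M(1)) = (-3 - 2/7)*((6 - 4)*(-2)) = -46*(-2)/7 = -23/7*(-4) = 92/7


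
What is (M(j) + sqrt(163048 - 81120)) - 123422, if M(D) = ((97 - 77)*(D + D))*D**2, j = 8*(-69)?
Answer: -6727987742 + 14*sqrt(418) ≈ -6.7280e+9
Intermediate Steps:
j = -552
M(D) = 40*D**3 (M(D) = (20*(2*D))*D**2 = (40*D)*D**2 = 40*D**3)
(M(j) + sqrt(163048 - 81120)) - 123422 = (40*(-552)**3 + sqrt(163048 - 81120)) - 123422 = (40*(-168196608) + sqrt(81928)) - 123422 = (-6727864320 + 14*sqrt(418)) - 123422 = -6727987742 + 14*sqrt(418)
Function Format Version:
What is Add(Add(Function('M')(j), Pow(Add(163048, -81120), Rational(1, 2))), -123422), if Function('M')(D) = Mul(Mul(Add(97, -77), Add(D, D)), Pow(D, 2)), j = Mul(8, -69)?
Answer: Add(-6727987742, Mul(14, Pow(418, Rational(1, 2)))) ≈ -6.7280e+9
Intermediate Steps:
j = -552
Function('M')(D) = Mul(40, Pow(D, 3)) (Function('M')(D) = Mul(Mul(20, Mul(2, D)), Pow(D, 2)) = Mul(Mul(40, D), Pow(D, 2)) = Mul(40, Pow(D, 3)))
Add(Add(Function('M')(j), Pow(Add(163048, -81120), Rational(1, 2))), -123422) = Add(Add(Mul(40, Pow(-552, 3)), Pow(Add(163048, -81120), Rational(1, 2))), -123422) = Add(Add(Mul(40, -168196608), Pow(81928, Rational(1, 2))), -123422) = Add(Add(-6727864320, Mul(14, Pow(418, Rational(1, 2)))), -123422) = Add(-6727987742, Mul(14, Pow(418, Rational(1, 2))))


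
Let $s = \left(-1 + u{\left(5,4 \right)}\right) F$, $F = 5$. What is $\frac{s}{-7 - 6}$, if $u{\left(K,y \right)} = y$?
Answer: $- \frac{15}{13} \approx -1.1538$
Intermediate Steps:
$s = 15$ ($s = \left(-1 + 4\right) 5 = 3 \cdot 5 = 15$)
$\frac{s}{-7 - 6} = \frac{15}{-7 - 6} = \frac{15}{-13} = 15 \left(- \frac{1}{13}\right) = - \frac{15}{13}$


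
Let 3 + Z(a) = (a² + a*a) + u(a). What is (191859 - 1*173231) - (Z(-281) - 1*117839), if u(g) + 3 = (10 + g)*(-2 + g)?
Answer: -98142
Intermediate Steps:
u(g) = -3 + (-2 + g)*(10 + g) (u(g) = -3 + (10 + g)*(-2 + g) = -3 + (-2 + g)*(10 + g))
Z(a) = -26 + 3*a² + 8*a (Z(a) = -3 + ((a² + a*a) + (-23 + a² + 8*a)) = -3 + ((a² + a²) + (-23 + a² + 8*a)) = -3 + (2*a² + (-23 + a² + 8*a)) = -3 + (-23 + 3*a² + 8*a) = -26 + 3*a² + 8*a)
(191859 - 1*173231) - (Z(-281) - 1*117839) = (191859 - 1*173231) - ((-26 + 3*(-281)² + 8*(-281)) - 1*117839) = (191859 - 173231) - ((-26 + 3*78961 - 2248) - 117839) = 18628 - ((-26 + 236883 - 2248) - 117839) = 18628 - (234609 - 117839) = 18628 - 1*116770 = 18628 - 116770 = -98142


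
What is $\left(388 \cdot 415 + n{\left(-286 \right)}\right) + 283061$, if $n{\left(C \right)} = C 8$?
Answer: $441793$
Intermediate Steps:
$n{\left(C \right)} = 8 C$
$\left(388 \cdot 415 + n{\left(-286 \right)}\right) + 283061 = \left(388 \cdot 415 + 8 \left(-286\right)\right) + 283061 = \left(161020 - 2288\right) + 283061 = 158732 + 283061 = 441793$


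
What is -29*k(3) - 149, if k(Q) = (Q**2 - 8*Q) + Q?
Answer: 199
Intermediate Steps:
k(Q) = Q**2 - 7*Q
-29*k(3) - 149 = -87*(-7 + 3) - 149 = -87*(-4) - 149 = -29*(-12) - 149 = 348 - 149 = 199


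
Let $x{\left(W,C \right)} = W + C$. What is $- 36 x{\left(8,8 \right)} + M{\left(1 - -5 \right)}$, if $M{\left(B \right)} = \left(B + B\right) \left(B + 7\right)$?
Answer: $-420$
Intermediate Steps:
$x{\left(W,C \right)} = C + W$
$M{\left(B \right)} = 2 B \left(7 + B\right)$
$- 36 x{\left(8,8 \right)} + M{\left(1 - -5 \right)} = - 36 \left(8 + 8\right) + 2 \left(1 - -5\right) \left(7 + \left(1 - -5\right)\right) = \left(-36\right) 16 + 2 \left(1 + 5\right) \left(7 + \left(1 + 5\right)\right) = -576 + 2 \cdot 6 \left(7 + 6\right) = -576 + 2 \cdot 6 \cdot 13 = -576 + 156 = -420$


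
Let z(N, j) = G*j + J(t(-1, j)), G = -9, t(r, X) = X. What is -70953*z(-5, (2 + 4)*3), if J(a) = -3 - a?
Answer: 12984399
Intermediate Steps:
z(N, j) = -3 - 10*j (z(N, j) = -9*j + (-3 - j) = -3 - 10*j)
-70953*z(-5, (2 + 4)*3) = -70953*(-3 - 10*(2 + 4)*3) = -70953*(-3 - 60*3) = -70953*(-3 - 10*18) = -70953*(-3 - 180) = -70953*(-183) = 12984399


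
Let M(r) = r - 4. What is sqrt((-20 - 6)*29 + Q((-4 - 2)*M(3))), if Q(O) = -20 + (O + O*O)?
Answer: 2*I*sqrt(183) ≈ 27.056*I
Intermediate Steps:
M(r) = -4 + r
Q(O) = -20 + O + O**2 (Q(O) = -20 + (O + O**2) = -20 + O + O**2)
sqrt((-20 - 6)*29 + Q((-4 - 2)*M(3))) = sqrt((-20 - 6)*29 + (-20 + (-4 - 2)*(-4 + 3) + ((-4 - 2)*(-4 + 3))**2)) = sqrt(-26*29 + (-20 - 6*(-1) + (-6*(-1))**2)) = sqrt(-754 + (-20 + 6 + 6**2)) = sqrt(-754 + (-20 + 6 + 36)) = sqrt(-754 + 22) = sqrt(-732) = 2*I*sqrt(183)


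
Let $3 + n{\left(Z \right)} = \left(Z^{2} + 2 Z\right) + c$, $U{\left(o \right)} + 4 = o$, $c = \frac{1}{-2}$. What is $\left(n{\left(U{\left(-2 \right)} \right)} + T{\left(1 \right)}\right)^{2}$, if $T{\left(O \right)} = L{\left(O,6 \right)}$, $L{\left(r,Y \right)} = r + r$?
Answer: $\frac{2025}{4} \approx 506.25$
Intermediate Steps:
$c = - \frac{1}{2} \approx -0.5$
$L{\left(r,Y \right)} = 2 r$
$T{\left(O \right)} = 2 O$
$U{\left(o \right)} = -4 + o$
$n{\left(Z \right)} = - \frac{7}{2} + Z^{2} + 2 Z$ ($n{\left(Z \right)} = -3 - \left(\frac{1}{2} - Z^{2} - 2 Z\right) = -3 + \left(- \frac{1}{2} + Z^{2} + 2 Z\right) = - \frac{7}{2} + Z^{2} + 2 Z$)
$\left(n{\left(U{\left(-2 \right)} \right)} + T{\left(1 \right)}\right)^{2} = \left(\left(- \frac{7}{2} + \left(-4 - 2\right)^{2} + 2 \left(-4 - 2\right)\right) + 2 \cdot 1\right)^{2} = \left(\left(- \frac{7}{2} + \left(-6\right)^{2} + 2 \left(-6\right)\right) + 2\right)^{2} = \left(\left(- \frac{7}{2} + 36 - 12\right) + 2\right)^{2} = \left(\frac{41}{2} + 2\right)^{2} = \left(\frac{45}{2}\right)^{2} = \frac{2025}{4}$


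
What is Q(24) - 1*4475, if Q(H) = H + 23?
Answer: -4428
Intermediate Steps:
Q(H) = 23 + H
Q(24) - 1*4475 = (23 + 24) - 1*4475 = 47 - 4475 = -4428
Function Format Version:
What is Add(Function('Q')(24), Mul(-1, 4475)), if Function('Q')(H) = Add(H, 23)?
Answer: -4428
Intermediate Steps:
Function('Q')(H) = Add(23, H)
Add(Function('Q')(24), Mul(-1, 4475)) = Add(Add(23, 24), Mul(-1, 4475)) = Add(47, -4475) = -4428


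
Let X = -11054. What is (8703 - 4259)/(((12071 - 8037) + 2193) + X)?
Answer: -4444/4827 ≈ -0.92065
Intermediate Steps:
(8703 - 4259)/(((12071 - 8037) + 2193) + X) = (8703 - 4259)/(((12071 - 8037) + 2193) - 11054) = 4444/((4034 + 2193) - 11054) = 4444/(6227 - 11054) = 4444/(-4827) = 4444*(-1/4827) = -4444/4827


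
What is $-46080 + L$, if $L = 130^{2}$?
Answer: $-29180$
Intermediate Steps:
$L = 16900$
$-46080 + L = -46080 + 16900 = -29180$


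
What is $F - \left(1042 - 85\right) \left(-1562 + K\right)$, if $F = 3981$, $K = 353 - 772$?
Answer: $1899798$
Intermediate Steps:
$K = -419$
$F - \left(1042 - 85\right) \left(-1562 + K\right) = 3981 - \left(1042 - 85\right) \left(-1562 - 419\right) = 3981 - 957 \left(-1981\right) = 3981 - -1895817 = 3981 + 1895817 = 1899798$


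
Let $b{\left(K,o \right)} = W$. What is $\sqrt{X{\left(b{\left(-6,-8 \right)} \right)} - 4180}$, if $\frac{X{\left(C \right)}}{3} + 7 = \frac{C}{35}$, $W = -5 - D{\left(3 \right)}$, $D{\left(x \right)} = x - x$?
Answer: $\frac{i \sqrt{205870}}{7} \approx 64.818 i$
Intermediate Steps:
$D{\left(x \right)} = 0$
$W = -5$ ($W = -5 - 0 = -5 + 0 = -5$)
$b{\left(K,o \right)} = -5$
$X{\left(C \right)} = -21 + \frac{3 C}{35}$ ($X{\left(C \right)} = -21 + 3 \frac{C}{35} = -21 + \frac{3 C}{35}$)
$\sqrt{X{\left(b{\left(-6,-8 \right)} \right)} - 4180} = \sqrt{\left(-21 + \frac{3}{35} \left(-5\right)\right) - 4180} = \sqrt{\left(-21 - \frac{3}{7}\right) - 4180} = \sqrt{- \frac{150}{7} - 4180} = \sqrt{- \frac{29410}{7}} = \frac{i \sqrt{205870}}{7}$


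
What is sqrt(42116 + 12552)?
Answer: 2*sqrt(13667) ≈ 233.81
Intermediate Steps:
sqrt(42116 + 12552) = sqrt(54668) = 2*sqrt(13667)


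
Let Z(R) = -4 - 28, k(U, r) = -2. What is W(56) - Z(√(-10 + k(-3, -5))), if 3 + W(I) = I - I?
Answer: 29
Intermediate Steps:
W(I) = -3 (W(I) = -3 + (I - I) = -3 + 0 = -3)
Z(R) = -32
W(56) - Z(√(-10 + k(-3, -5))) = -3 - 1*(-32) = -3 + 32 = 29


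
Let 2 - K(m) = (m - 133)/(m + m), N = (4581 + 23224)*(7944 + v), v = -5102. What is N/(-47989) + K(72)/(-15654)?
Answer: -178129084326721/108175652064 ≈ -1646.7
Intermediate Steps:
N = 79021810 (N = (4581 + 23224)*(7944 - 5102) = 27805*2842 = 79021810)
K(m) = 2 - (-133 + m)/(2*m) (K(m) = 2 - (m - 133)/(m + m) = 2 - (-133 + m)/(2*m))
N/(-47989) + K(72)/(-15654) = 79021810/(-47989) + ((½)*(133 + 3*72)/72)/(-15654) = 79021810*(-1/47989) + ((½)*(1/72)*(133 + 216))*(-1/15654) = -79021810/47989 + ((½)*(1/72)*349)*(-1/15654) = -79021810/47989 + (349/144)*(-1/15654) = -79021810/47989 - 349/2254176 = -178129084326721/108175652064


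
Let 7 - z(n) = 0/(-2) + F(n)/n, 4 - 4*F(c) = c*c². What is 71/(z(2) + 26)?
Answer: 142/67 ≈ 2.1194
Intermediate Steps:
F(c) = 1 - c³/4 (F(c) = 1 - c*c²/4 = 1 - c³/4)
z(n) = 7 - (1 - n³/4)/n (z(n) = 7 - (0/(-2) + (1 - n³/4)/n) = 7 - (0*(-½) + (1 - n³/4)/n) = 7 - (0 + (1 - n³/4)/n) = 7 - (1 - n³/4)/n)
71/(z(2) + 26) = 71/((7 - 1/2 + (¼)*2²) + 26) = 71/((7 - 1*½ + (¼)*4) + 26) = 71/((7 - ½ + 1) + 26) = 71/(15/2 + 26) = 71/(67/2) = 71*(2/67) = 142/67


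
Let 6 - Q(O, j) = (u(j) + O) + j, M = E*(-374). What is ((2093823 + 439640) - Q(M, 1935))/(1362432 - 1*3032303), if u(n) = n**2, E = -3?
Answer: -6280739/1669871 ≈ -3.7612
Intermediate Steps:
M = 1122 (M = -3*(-374) = 1122)
Q(O, j) = 6 - O - j - j**2 (Q(O, j) = 6 - ((j**2 + O) + j) = 6 - ((O + j**2) + j) = 6 - (O + j + j**2) = 6 + (-O - j - j**2) = 6 - O - j - j**2)
((2093823 + 439640) - Q(M, 1935))/(1362432 - 1*3032303) = ((2093823 + 439640) - (6 - 1*1122 - 1*1935 - 1*1935**2))/(1362432 - 1*3032303) = (2533463 - (6 - 1122 - 1935 - 1*3744225))/(1362432 - 3032303) = (2533463 - (6 - 1122 - 1935 - 3744225))/(-1669871) = (2533463 - 1*(-3747276))*(-1/1669871) = (2533463 + 3747276)*(-1/1669871) = 6280739*(-1/1669871) = -6280739/1669871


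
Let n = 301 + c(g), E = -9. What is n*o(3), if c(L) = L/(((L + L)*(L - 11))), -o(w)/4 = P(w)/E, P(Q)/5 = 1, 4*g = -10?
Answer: 162520/243 ≈ 668.81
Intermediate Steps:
g = -5/2 (g = (1/4)*(-10) = -5/2 ≈ -2.5000)
P(Q) = 5 (P(Q) = 5*1 = 5)
o(w) = 20/9 (o(w) = -20/(-9) = -20*(-1)/9 = -4*(-5/9) = 20/9)
c(L) = 1/(2*(-11 + L)) (c(L) = L/(((2*L)*(-11 + L))) = L/((2*L*(-11 + L))) = L*(1/(2*L*(-11 + L))) = 1/(2*(-11 + L)))
n = 8126/27 (n = 301 + 1/(2*(-11 - 5/2)) = 301 + 1/(2*(-27/2)) = 301 + (1/2)*(-2/27) = 301 - 1/27 = 8126/27 ≈ 300.96)
n*o(3) = (8126/27)*(20/9) = 162520/243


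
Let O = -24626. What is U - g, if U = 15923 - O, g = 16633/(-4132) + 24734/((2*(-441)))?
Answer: 73947309985/1822212 ≈ 40581.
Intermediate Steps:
g = -58435597/1822212 (g = 16633*(-1/4132) + 24734/(-882) = -16633/4132 + 24734*(-1/882) = -16633/4132 - 12367/441 = -58435597/1822212 ≈ -32.068)
U = 40549 (U = 15923 - 1*(-24626) = 15923 + 24626 = 40549)
U - g = 40549 - 1*(-58435597/1822212) = 40549 + 58435597/1822212 = 73947309985/1822212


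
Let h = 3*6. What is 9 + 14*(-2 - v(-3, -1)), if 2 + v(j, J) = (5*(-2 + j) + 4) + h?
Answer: 51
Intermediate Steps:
h = 18
v(j, J) = 10 + 5*j (v(j, J) = -2 + ((5*(-2 + j) + 4) + 18) = -2 + (((-10 + 5*j) + 4) + 18) = -2 + ((-6 + 5*j) + 18) = -2 + (12 + 5*j) = 10 + 5*j)
9 + 14*(-2 - v(-3, -1)) = 9 + 14*(-2 - (10 + 5*(-3))) = 9 + 14*(-2 - (10 - 15)) = 9 + 14*(-2 - 1*(-5)) = 9 + 14*(-2 + 5) = 9 + 14*3 = 9 + 42 = 51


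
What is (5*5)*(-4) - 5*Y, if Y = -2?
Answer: -90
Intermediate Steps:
(5*5)*(-4) - 5*Y = (5*5)*(-4) - 5*(-2) = 25*(-4) + 10 = -100 + 10 = -90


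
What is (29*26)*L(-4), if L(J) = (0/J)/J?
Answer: 0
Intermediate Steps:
L(J) = 0 (L(J) = 0/J = 0)
(29*26)*L(-4) = (29*26)*0 = 754*0 = 0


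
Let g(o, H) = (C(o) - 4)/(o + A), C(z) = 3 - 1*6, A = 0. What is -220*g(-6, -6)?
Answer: -770/3 ≈ -256.67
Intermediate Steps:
C(z) = -3 (C(z) = 3 - 6 = -3)
g(o, H) = -7/o (g(o, H) = (-3 - 4)/(o + 0) = -7/o)
-220*g(-6, -6) = -(-1540)/(-6) = -(-1540)*(-1)/6 = -220*7/6 = -770/3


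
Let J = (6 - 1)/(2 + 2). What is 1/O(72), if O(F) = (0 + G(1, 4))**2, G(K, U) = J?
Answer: 16/25 ≈ 0.64000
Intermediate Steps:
J = 5/4 ≈ 1.2500
G(K, U) = 5/4
O(F) = 25/16 (O(F) = (0 + 5/4)**2 = (5/4)**2 = 25/16)
1/O(72) = 1/(25/16) = 16/25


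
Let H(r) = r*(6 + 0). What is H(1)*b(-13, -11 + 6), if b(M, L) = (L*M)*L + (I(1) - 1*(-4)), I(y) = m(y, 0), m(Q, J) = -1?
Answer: -1932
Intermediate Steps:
I(y) = -1
H(r) = 6*r (H(r) = r*6 = 6*r)
b(M, L) = 3 + M*L**2 (b(M, L) = (L*M)*L + (-1 - 1*(-4)) = M*L**2 + (-1 + 4) = M*L**2 + 3 = 3 + M*L**2)
H(1)*b(-13, -11 + 6) = (6*1)*(3 - 13*(-11 + 6)**2) = 6*(3 - 13*(-5)**2) = 6*(3 - 13*25) = 6*(3 - 325) = 6*(-322) = -1932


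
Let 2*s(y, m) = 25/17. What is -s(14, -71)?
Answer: -25/34 ≈ -0.73529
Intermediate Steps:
s(y, m) = 25/34 (s(y, m) = (25/17)/2 = (25*(1/17))/2 = (1/2)*(25/17) = 25/34)
-s(14, -71) = -1*25/34 = -25/34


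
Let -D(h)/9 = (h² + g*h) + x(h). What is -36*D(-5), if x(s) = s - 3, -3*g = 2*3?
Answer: 8748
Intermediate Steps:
g = -2 (g = -2*3/3 = -⅓*6 = -2)
x(s) = -3 + s
D(h) = 27 - 9*h² + 9*h (D(h) = -9*((h² - 2*h) + (-3 + h)) = -9*(-3 + h² - h) = 27 - 9*h² + 9*h)
-36*D(-5) = -36*(27 - 9*(-5)² + 9*(-5)) = -36*(27 - 9*25 - 45) = -36*(27 - 225 - 45) = -36*(-243) = 8748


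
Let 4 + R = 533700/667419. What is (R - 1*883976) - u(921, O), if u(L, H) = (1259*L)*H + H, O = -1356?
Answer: 349605698816880/222473 ≈ 1.5715e+9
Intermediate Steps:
R = -711992/222473 (R = -4 + 533700/667419 = -4 + 533700*(1/667419) = -4 + 177900/222473 = -711992/222473 ≈ -3.2004)
u(L, H) = H + 1259*H*L (u(L, H) = 1259*H*L + H = H + 1259*H*L)
(R - 1*883976) - u(921, O) = (-711992/222473 - 1*883976) - (-1356)*(1 + 1259*921) = (-711992/222473 - 883976) - (-1356)*(1 + 1159539) = -196661504640/222473 - (-1356)*1159540 = -196661504640/222473 - 1*(-1572336240) = -196661504640/222473 + 1572336240 = 349605698816880/222473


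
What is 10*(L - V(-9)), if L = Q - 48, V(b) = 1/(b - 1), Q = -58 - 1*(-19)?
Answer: -869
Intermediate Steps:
Q = -39 (Q = -58 + 19 = -39)
V(b) = 1/(-1 + b)
L = -87 (L = -39 - 48 = -87)
10*(L - V(-9)) = 10*(-87 - 1/(-1 - 9)) = 10*(-87 - 1/(-10)) = 10*(-87 - 1*(-⅒)) = 10*(-87 + ⅒) = 10*(-869/10) = -869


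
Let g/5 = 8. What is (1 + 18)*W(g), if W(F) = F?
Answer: 760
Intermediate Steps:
g = 40 (g = 5*8 = 40)
(1 + 18)*W(g) = (1 + 18)*40 = 19*40 = 760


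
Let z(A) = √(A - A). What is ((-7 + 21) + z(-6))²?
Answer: 196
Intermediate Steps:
z(A) = 0 (z(A) = √0 = 0)
((-7 + 21) + z(-6))² = ((-7 + 21) + 0)² = (14 + 0)² = 14² = 196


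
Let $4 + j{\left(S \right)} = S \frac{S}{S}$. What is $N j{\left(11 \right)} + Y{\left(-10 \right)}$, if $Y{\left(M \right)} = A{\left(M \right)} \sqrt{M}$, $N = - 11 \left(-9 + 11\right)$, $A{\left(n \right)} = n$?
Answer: $-154 - 10 i \sqrt{10} \approx -154.0 - 31.623 i$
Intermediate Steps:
$j{\left(S \right)} = -4 + S$ ($j{\left(S \right)} = -4 + S \frac{S}{S} = -4 + S 1 = -4 + S$)
$N = -22$ ($N = \left(-11\right) 2 = -22$)
$Y{\left(M \right)} = M^{\frac{3}{2}}$ ($Y{\left(M \right)} = M \sqrt{M} = M^{\frac{3}{2}}$)
$N j{\left(11 \right)} + Y{\left(-10 \right)} = - 22 \left(-4 + 11\right) + \left(-10\right)^{\frac{3}{2}} = \left(-22\right) 7 - 10 i \sqrt{10} = -154 - 10 i \sqrt{10}$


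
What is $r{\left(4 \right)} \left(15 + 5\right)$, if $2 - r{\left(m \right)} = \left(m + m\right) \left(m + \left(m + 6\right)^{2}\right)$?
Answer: $-16600$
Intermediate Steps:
$r{\left(m \right)} = 2 - 2 m \left(m + \left(6 + m\right)^{2}\right)$ ($r{\left(m \right)} = 2 - \left(m + m\right) \left(m + \left(m + 6\right)^{2}\right) = 2 - 2 m \left(m + \left(6 + m\right)^{2}\right)$)
$r{\left(4 \right)} \left(15 + 5\right) = \left(2 - 2 \cdot 4^{2} - 8 \left(6 + 4\right)^{2}\right) \left(15 + 5\right) = \left(2 - 32 - 8 \cdot 10^{2}\right) 20 = \left(2 - 32 - 8 \cdot 100\right) 20 = \left(2 - 32 - 800\right) 20 = \left(-830\right) 20 = -16600$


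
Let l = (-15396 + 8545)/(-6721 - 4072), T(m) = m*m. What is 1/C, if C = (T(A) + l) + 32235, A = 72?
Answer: 10793/403870118 ≈ 2.6724e-5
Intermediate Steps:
T(m) = m**2
l = 6851/10793 (l = -6851/(-10793) = -6851*(-1/10793) = 6851/10793 ≈ 0.63476)
C = 403870118/10793 (C = (72**2 + 6851/10793) + 32235 = (5184 + 6851/10793) + 32235 = 55957763/10793 + 32235 = 403870118/10793 ≈ 37420.)
1/C = 1/(403870118/10793) = 10793/403870118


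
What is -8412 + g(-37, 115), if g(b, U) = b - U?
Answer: -8564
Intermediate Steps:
-8412 + g(-37, 115) = -8412 + (-37 - 1*115) = -8412 + (-37 - 115) = -8412 - 152 = -8564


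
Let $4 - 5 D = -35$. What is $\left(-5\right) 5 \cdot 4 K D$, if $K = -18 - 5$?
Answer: $17940$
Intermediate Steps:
$D = \frac{39}{5}$ ($D = \frac{4}{5} - -7 = \frac{4}{5} + 7 = \frac{39}{5} \approx 7.8$)
$K = -23$
$\left(-5\right) 5 \cdot 4 K D = \left(-5\right) 5 \cdot 4 \left(-23\right) \frac{39}{5} = \left(-25\right) 4 \left(-23\right) \frac{39}{5} = \left(-100\right) \left(-23\right) \frac{39}{5} = 2300 \cdot \frac{39}{5} = 17940$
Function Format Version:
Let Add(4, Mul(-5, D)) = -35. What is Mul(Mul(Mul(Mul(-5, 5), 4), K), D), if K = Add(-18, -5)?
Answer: 17940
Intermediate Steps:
D = Rational(39, 5) (D = Add(Rational(4, 5), Mul(Rational(-1, 5), -35)) = Add(Rational(4, 5), 7) = Rational(39, 5) ≈ 7.8000)
K = -23
Mul(Mul(Mul(Mul(-5, 5), 4), K), D) = Mul(Mul(Mul(Mul(-5, 5), 4), -23), Rational(39, 5)) = Mul(Mul(Mul(-25, 4), -23), Rational(39, 5)) = Mul(Mul(-100, -23), Rational(39, 5)) = Mul(2300, Rational(39, 5)) = 17940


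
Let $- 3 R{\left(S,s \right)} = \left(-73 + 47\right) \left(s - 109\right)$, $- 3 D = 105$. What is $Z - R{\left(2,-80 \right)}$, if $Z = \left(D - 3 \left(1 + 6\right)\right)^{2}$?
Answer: $4774$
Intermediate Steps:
$D = -35$ ($D = \left(- \frac{1}{3}\right) 105 = -35$)
$R{\left(S,s \right)} = - \frac{2834}{3} + \frac{26 s}{3}$ ($R{\left(S,s \right)} = - \frac{\left(-73 + 47\right) \left(s - 109\right)}{3} = - \frac{\left(-26\right) \left(-109 + s\right)}{3} = - \frac{2834 - 26 s}{3} = - \frac{2834}{3} + \frac{26 s}{3}$)
$Z = 3136$ ($Z = \left(-35 - 3 \left(1 + 6\right)\right)^{2} = \left(-35 - 21\right)^{2} = \left(-56\right)^{2} = 3136$)
$Z - R{\left(2,-80 \right)} = 3136 - \left(- \frac{2834}{3} + \frac{26}{3} \left(-80\right)\right) = 3136 - \left(- \frac{2834}{3} - \frac{2080}{3}\right) = 3136 - -1638 = 3136 + 1638 = 4774$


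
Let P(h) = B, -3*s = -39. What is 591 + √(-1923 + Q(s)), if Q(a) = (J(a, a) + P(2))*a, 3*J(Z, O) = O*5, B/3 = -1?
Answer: 591 + 71*I*√3/3 ≈ 591.0 + 40.992*I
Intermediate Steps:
s = 13 (s = -⅓*(-39) = 13)
B = -3 (B = 3*(-1) = -3)
P(h) = -3
J(Z, O) = 5*O/3 (J(Z, O) = (O*5)/3 = (5*O)/3 = 5*O/3)
Q(a) = a*(-3 + 5*a/3) (Q(a) = (5*a/3 - 3)*a = (-3 + 5*a/3)*a = a*(-3 + 5*a/3))
591 + √(-1923 + Q(s)) = 591 + √(-1923 + (⅓)*13*(-9 + 5*13)) = 591 + √(-1923 + (⅓)*13*(-9 + 65)) = 591 + √(-1923 + (⅓)*13*56) = 591 + √(-1923 + 728/3) = 591 + √(-5041/3) = 591 + 71*I*√3/3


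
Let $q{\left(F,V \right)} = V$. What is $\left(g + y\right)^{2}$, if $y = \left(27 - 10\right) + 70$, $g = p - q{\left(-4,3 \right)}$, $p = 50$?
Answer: $17956$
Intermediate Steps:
$g = 47$ ($g = 50 - 3 = 47$)
$y = 87$ ($y = \left(27 - 10\right) + 70 = 17 + 70 = 87$)
$\left(g + y\right)^{2} = \left(47 + 87\right)^{2} = 134^{2} = 17956$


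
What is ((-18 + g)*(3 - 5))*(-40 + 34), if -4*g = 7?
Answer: -237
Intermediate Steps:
g = -7/4 (g = -¼*7 = -7/4 ≈ -1.7500)
((-18 + g)*(3 - 5))*(-40 + 34) = ((-18 - 7/4)*(3 - 5))*(-40 + 34) = -79/4*(-2)*(-6) = (79/2)*(-6) = -237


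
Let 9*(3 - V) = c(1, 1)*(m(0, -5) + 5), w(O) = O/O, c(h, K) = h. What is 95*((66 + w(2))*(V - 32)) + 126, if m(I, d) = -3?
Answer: -1672861/9 ≈ -1.8587e+5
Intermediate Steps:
w(O) = 1
V = 25/9 (V = 3 - (-3 + 5)/9 = 3 - 2/9 = 25/9 ≈ 2.7778)
95*((66 + w(2))*(V - 32)) + 126 = 95*((66 + 1)*(25/9 - 32)) + 126 = 95*(67*(-263/9)) + 126 = 95*(-17621/9) + 126 = -1673995/9 + 126 = -1672861/9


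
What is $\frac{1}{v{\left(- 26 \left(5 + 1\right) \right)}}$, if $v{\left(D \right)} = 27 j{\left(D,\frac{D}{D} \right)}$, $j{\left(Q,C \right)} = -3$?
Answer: $- \frac{1}{81} \approx -0.012346$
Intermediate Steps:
$v{\left(D \right)} = -81$ ($v{\left(D \right)} = 27 \left(-3\right) = -81$)
$\frac{1}{v{\left(- 26 \left(5 + 1\right) \right)}} = \frac{1}{-81} = - \frac{1}{81}$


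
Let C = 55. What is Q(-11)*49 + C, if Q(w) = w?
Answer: -484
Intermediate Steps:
Q(-11)*49 + C = -11*49 + 55 = -539 + 55 = -484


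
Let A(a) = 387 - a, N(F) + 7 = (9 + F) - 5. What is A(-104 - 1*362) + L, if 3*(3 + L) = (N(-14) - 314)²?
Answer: 112111/3 ≈ 37370.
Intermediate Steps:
N(F) = -3 + F (N(F) = -7 + ((9 + F) - 5) = -7 + (4 + F) = -3 + F)
L = 109552/3 (L = -3 + ((-3 - 14) - 314)²/3 = -3 + (-17 - 314)²/3 = -3 + (⅓)*(-331)² = -3 + (⅓)*109561 = -3 + 109561/3 = 109552/3 ≈ 36517.)
A(-104 - 1*362) + L = (387 - (-104 - 1*362)) + 109552/3 = (387 - (-104 - 362)) + 109552/3 = (387 - 1*(-466)) + 109552/3 = (387 + 466) + 109552/3 = 853 + 109552/3 = 112111/3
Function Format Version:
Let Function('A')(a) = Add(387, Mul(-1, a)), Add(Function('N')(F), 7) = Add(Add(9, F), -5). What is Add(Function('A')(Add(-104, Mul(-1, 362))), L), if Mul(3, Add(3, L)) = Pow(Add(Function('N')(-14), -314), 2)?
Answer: Rational(112111, 3) ≈ 37370.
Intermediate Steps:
Function('N')(F) = Add(-3, F) (Function('N')(F) = Add(-7, Add(Add(9, F), -5)) = Add(-7, Add(4, F)) = Add(-3, F))
L = Rational(109552, 3) (L = Add(-3, Mul(Rational(1, 3), Pow(Add(Add(-3, -14), -314), 2))) = Add(-3, Mul(Rational(1, 3), Pow(Add(-17, -314), 2))) = Add(-3, Mul(Rational(1, 3), Pow(-331, 2))) = Add(-3, Mul(Rational(1, 3), 109561)) = Add(-3, Rational(109561, 3)) = Rational(109552, 3) ≈ 36517.)
Add(Function('A')(Add(-104, Mul(-1, 362))), L) = Add(Add(387, Mul(-1, Add(-104, Mul(-1, 362)))), Rational(109552, 3)) = Add(Add(387, Mul(-1, Add(-104, -362))), Rational(109552, 3)) = Add(Add(387, Mul(-1, -466)), Rational(109552, 3)) = Add(Add(387, 466), Rational(109552, 3)) = Add(853, Rational(109552, 3)) = Rational(112111, 3)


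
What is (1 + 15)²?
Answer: 256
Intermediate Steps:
(1 + 15)² = 16² = 256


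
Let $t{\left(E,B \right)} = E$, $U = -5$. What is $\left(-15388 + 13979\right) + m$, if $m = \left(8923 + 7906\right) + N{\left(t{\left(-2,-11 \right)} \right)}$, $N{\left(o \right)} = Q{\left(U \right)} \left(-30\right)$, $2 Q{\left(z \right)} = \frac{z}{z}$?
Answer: $15405$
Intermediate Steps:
$Q{\left(z \right)} = \frac{1}{2}$ ($Q{\left(z \right)} = \frac{z \frac{1}{z}}{2} = \frac{1}{2} \cdot 1 = \frac{1}{2}$)
$N{\left(o \right)} = -15$ ($N{\left(o \right)} = \frac{1}{2} \left(-30\right) = -15$)
$m = 16814$ ($m = \left(8923 + 7906\right) - 15 = 16829 - 15 = 16814$)
$\left(-15388 + 13979\right) + m = \left(-15388 + 13979\right) + 16814 = -1409 + 16814 = 15405$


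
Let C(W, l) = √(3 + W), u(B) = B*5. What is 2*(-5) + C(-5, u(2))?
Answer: -10 + I*√2 ≈ -10.0 + 1.4142*I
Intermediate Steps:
u(B) = 5*B
2*(-5) + C(-5, u(2)) = 2*(-5) + √(3 - 5) = -10 + √(-2) = -10 + I*√2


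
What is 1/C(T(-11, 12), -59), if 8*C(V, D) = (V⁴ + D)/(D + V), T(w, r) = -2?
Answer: 488/43 ≈ 11.349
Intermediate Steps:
C(V, D) = (D + V⁴)/(8*(D + V)) (C(V, D) = ((V⁴ + D)/(D + V))/8 = ((D + V⁴)/(D + V))/8 = (D + V⁴)/(8*(D + V)))
1/C(T(-11, 12), -59) = 1/((-59 + (-2)⁴)/(8*(-59 - 2))) = 1/((⅛)*(-59 + 16)/(-61)) = 1/((⅛)*(-1/61)*(-43)) = 1/(43/488) = 488/43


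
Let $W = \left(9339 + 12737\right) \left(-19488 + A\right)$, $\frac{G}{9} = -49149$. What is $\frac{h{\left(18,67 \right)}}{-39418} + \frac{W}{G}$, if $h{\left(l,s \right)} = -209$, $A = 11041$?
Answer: $\frac{7350602313565}{17436197538} \approx 421.57$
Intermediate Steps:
$G = -442341$ ($G = 9 \left(-49149\right) = -442341$)
$W = -186475972$ ($W = \left(9339 + 12737\right) \left(-19488 + 11041\right) = 22076 \left(-8447\right) = -186475972$)
$\frac{h{\left(18,67 \right)}}{-39418} + \frac{W}{G} = - \frac{209}{-39418} - \frac{186475972}{-442341} = \left(-209\right) \left(- \frac{1}{39418}\right) - - \frac{186475972}{442341} = \frac{209}{39418} + \frac{186475972}{442341} = \frac{7350602313565}{17436197538}$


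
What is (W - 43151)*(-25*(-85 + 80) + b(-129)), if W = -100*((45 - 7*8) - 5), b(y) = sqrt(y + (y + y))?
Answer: -5193875 - 124653*I*sqrt(43) ≈ -5.1939e+6 - 8.174e+5*I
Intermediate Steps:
b(y) = sqrt(3)*sqrt(y) (b(y) = sqrt(y + 2*y) = sqrt(3*y) = sqrt(3)*sqrt(y))
W = 1600 (W = -100*((45 - 1*56) - 5) = -100*((45 - 56) - 5) = -100*(-11 - 5) = -100*(-16) = 1600)
(W - 43151)*(-25*(-85 + 80) + b(-129)) = (1600 - 43151)*(-25*(-85 + 80) + sqrt(3)*sqrt(-129)) = -41551*(-25*(-5) + sqrt(3)*(I*sqrt(129))) = -41551*(125 + 3*I*sqrt(43)) = -5193875 - 124653*I*sqrt(43)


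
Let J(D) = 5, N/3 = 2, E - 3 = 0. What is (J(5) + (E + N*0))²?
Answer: 64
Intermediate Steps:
E = 3 (E = 3 + 0 = 3)
N = 6 (N = 3*2 = 6)
(J(5) + (E + N*0))² = (5 + (3 + 6*0))² = (5 + (3 + 0))² = (5 + 3)² = 8² = 64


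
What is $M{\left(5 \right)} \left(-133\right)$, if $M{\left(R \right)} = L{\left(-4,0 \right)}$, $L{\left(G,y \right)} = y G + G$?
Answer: $532$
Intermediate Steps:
$L{\left(G,y \right)} = G + G y$ ($L{\left(G,y \right)} = G y + G = G + G y$)
$M{\left(R \right)} = -4$ ($M{\left(R \right)} = - 4 \left(1 + 0\right) = \left(-4\right) 1 = -4$)
$M{\left(5 \right)} \left(-133\right) = \left(-4\right) \left(-133\right) = 532$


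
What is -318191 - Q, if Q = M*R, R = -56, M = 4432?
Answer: -69999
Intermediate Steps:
Q = -248192 (Q = 4432*(-56) = -248192)
-318191 - Q = -318191 - 1*(-248192) = -318191 + 248192 = -69999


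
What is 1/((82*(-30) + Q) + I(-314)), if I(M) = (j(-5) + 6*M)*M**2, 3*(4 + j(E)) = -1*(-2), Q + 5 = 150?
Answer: -3/558257497 ≈ -5.3739e-9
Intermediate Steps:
Q = 145 (Q = -5 + 150 = 145)
j(E) = -10/3 (j(E) = -4 + (-1*(-2))/3 = -4 + (1/3)*2 = -4 + 2/3 = -10/3)
I(M) = M**2*(-10/3 + 6*M) (I(M) = (-10/3 + 6*M)*M**2 = M**2*(-10/3 + 6*M))
1/((82*(-30) + Q) + I(-314)) = 1/((82*(-30) + 145) + (-314)**2*(-10/3 + 6*(-314))) = 1/((-2460 + 145) + 98596*(-10/3 - 1884)) = 1/(-2315 + 98596*(-5662/3)) = 1/(-2315 - 558250552/3) = 1/(-558257497/3) = -3/558257497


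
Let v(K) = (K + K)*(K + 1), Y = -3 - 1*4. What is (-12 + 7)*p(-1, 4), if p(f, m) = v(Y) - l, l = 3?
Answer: -405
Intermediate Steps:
Y = -7 (Y = -3 - 4 = -7)
v(K) = 2*K*(1 + K) (v(K) = (2*K)*(1 + K) = 2*K*(1 + K))
p(f, m) = 81 (p(f, m) = 2*(-7)*(1 - 7) - 1*3 = 2*(-7)*(-6) - 3 = 84 - 3 = 81)
(-12 + 7)*p(-1, 4) = (-12 + 7)*81 = -5*81 = -405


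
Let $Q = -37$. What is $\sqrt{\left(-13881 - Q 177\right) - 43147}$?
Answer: $i \sqrt{50479} \approx 224.68 i$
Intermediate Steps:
$\sqrt{\left(-13881 - Q 177\right) - 43147} = \sqrt{\left(-13881 - \left(-37\right) 177\right) - 43147} = \sqrt{\left(-13881 - -6549\right) - 43147} = \sqrt{\left(-13881 + 6549\right) - 43147} = \sqrt{-7332 - 43147} = \sqrt{-50479} = i \sqrt{50479}$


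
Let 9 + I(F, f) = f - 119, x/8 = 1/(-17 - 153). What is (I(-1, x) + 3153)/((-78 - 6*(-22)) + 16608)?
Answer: 85707/472090 ≈ 0.18155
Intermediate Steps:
x = -4/85 (x = 8/(-17 - 153) = 8/(-170) = 8*(-1/170) = -4/85 ≈ -0.047059)
I(F, f) = -128 + f (I(F, f) = -9 + (f - 119) = -9 + (-119 + f) = -128 + f)
(I(-1, x) + 3153)/((-78 - 6*(-22)) + 16608) = ((-128 - 4/85) + 3153)/((-78 - 6*(-22)) + 16608) = (-10884/85 + 3153)/((-78 + 132) + 16608) = 257121/(85*(54 + 16608)) = (257121/85)/16662 = (257121/85)*(1/16662) = 85707/472090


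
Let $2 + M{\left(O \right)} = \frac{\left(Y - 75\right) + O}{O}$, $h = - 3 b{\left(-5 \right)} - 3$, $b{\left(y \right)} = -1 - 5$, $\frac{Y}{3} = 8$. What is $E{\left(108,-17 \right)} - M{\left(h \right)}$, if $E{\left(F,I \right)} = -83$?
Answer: $- \frac{393}{5} \approx -78.6$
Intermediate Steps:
$Y = 24$ ($Y = 3 \cdot 8 = 24$)
$b{\left(y \right)} = -6$
$h = 15$ ($h = \left(-3\right) \left(-6\right) - 3 = 18 - 3 = 15$)
$M{\left(O \right)} = -2 + \frac{-51 + O}{O}$ ($M{\left(O \right)} = -2 + \frac{\left(24 - 75\right) + O}{O} = -2 + \frac{-51 + O}{O}$)
$E{\left(108,-17 \right)} - M{\left(h \right)} = -83 - \frac{-51 - 15}{15} = -83 - \frac{1}{15} \left(-66\right) = -83 - - \frac{22}{5} = -83 + \frac{22}{5} = - \frac{393}{5}$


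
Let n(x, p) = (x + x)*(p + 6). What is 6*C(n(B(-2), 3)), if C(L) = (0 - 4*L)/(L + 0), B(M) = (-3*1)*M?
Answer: -24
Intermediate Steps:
B(M) = -3*M
n(x, p) = 2*x*(6 + p) (n(x, p) = (2*x)*(6 + p) = 2*x*(6 + p))
C(L) = -4 (C(L) = (-4*L)/L = -4)
6*C(n(B(-2), 3)) = 6*(-4) = -24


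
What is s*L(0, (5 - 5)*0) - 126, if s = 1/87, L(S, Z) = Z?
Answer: -126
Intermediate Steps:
s = 1/87 ≈ 0.011494
s*L(0, (5 - 5)*0) - 126 = ((5 - 5)*0)/87 - 126 = (0*0)/87 - 126 = (1/87)*0 - 126 = 0 - 126 = -126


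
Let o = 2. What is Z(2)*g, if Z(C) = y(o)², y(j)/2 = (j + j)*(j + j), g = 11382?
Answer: 11655168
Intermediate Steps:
y(j) = 8*j² (y(j) = 2*((j + j)*(j + j)) = 2*((2*j)*(2*j)) = 2*(4*j²) = 8*j²)
Z(C) = 1024 (Z(C) = (8*2²)² = (8*4)² = 32² = 1024)
Z(2)*g = 1024*11382 = 11655168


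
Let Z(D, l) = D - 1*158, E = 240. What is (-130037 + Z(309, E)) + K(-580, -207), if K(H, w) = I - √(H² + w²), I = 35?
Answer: -129851 - √379249 ≈ -1.3047e+5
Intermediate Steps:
Z(D, l) = -158 + D (Z(D, l) = D - 158 = -158 + D)
K(H, w) = 35 - √(H² + w²)
(-130037 + Z(309, E)) + K(-580, -207) = (-130037 + (-158 + 309)) + (35 - √((-580)² + (-207)²)) = (-130037 + 151) + (35 - √(336400 + 42849)) = -129886 + (35 - √379249) = -129851 - √379249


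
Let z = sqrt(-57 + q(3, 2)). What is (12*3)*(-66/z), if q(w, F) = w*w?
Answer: 198*I*sqrt(3) ≈ 342.95*I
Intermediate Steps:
q(w, F) = w**2
z = 4*I*sqrt(3) (z = sqrt(-57 + 3**2) = sqrt(-57 + 9) = sqrt(-48) = 4*I*sqrt(3) ≈ 6.9282*I)
(12*3)*(-66/z) = (12*3)*(-66*(-I*sqrt(3)/12)) = 36*(-(-11)*I*sqrt(3)/2) = 36*(11*I*sqrt(3)/2) = 198*I*sqrt(3)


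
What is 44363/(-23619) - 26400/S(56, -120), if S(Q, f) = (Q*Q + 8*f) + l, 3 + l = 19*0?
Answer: -719942399/51324087 ≈ -14.027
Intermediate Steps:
l = -3 (l = -3 + 19*0 = -3 + 0 = -3)
S(Q, f) = -3 + Q² + 8*f (S(Q, f) = (Q*Q + 8*f) - 3 = (Q² + 8*f) - 3 = -3 + Q² + 8*f)
44363/(-23619) - 26400/S(56, -120) = 44363/(-23619) - 26400/(-3 + 56² + 8*(-120)) = 44363*(-1/23619) - 26400/(-3 + 3136 - 960) = -44363/23619 - 26400/2173 = -719942399/51324087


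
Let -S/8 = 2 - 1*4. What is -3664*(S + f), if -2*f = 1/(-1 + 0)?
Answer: -60456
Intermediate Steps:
S = 16 (S = -8*(2 - 1*4) = -8*(2 - 4) = -8*(-2) = 16)
f = 1/2 (f = -1/(2*(-1 + 0)) = -1/2/(-1) = -1/2*(-1) = 1/2 ≈ 0.50000)
-3664*(S + f) = -3664*(16 + 1/2) = -3664*33/2 = -1832*33 = -60456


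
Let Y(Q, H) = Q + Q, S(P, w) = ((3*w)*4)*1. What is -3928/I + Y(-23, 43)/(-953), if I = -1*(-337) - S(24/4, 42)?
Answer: 3751066/159151 ≈ 23.569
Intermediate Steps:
S(P, w) = 12*w (S(P, w) = (12*w)*1 = 12*w)
Y(Q, H) = 2*Q
I = -167 (I = -1*(-337) - 12*42 = 337 - 1*504 = 337 - 504 = -167)
-3928/I + Y(-23, 43)/(-953) = -3928/(-167) + (2*(-23))/(-953) = -3928*(-1/167) - 46*(-1/953) = 3928/167 + 46/953 = 3751066/159151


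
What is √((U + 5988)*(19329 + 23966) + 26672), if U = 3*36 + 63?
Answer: √266680577 ≈ 16330.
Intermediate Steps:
U = 171 (U = 108 + 63 = 171)
√((U + 5988)*(19329 + 23966) + 26672) = √((171 + 5988)*(19329 + 23966) + 26672) = √(6159*43295 + 26672) = √(266653905 + 26672) = √266680577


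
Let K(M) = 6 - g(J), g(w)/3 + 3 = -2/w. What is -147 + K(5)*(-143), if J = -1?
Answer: -1434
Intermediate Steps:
g(w) = -9 - 6/w (g(w) = -9 + 3*(-2/w) = -9 - 6/w)
K(M) = 9 (K(M) = 6 - (-9 - 6/(-1)) = 6 - (-9 - 6*(-1)) = 6 - (-9 + 6) = 6 - 1*(-3) = 6 + 3 = 9)
-147 + K(5)*(-143) = -147 + 9*(-143) = -147 - 1287 = -1434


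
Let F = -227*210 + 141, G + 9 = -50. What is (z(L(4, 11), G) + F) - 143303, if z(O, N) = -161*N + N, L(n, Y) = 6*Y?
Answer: -181392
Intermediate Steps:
G = -59 (G = -9 - 50 = -59)
F = -47529 (F = -47670 + 141 = -47529)
z(O, N) = -160*N
(z(L(4, 11), G) + F) - 143303 = (-160*(-59) - 47529) - 143303 = (9440 - 47529) - 143303 = -38089 - 143303 = -181392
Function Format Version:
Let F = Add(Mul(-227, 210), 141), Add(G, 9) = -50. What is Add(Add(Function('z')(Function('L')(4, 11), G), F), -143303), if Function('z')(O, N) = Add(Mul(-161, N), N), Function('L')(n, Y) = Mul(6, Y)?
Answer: -181392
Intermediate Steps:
G = -59 (G = Add(-9, -50) = -59)
F = -47529 (F = Add(-47670, 141) = -47529)
Function('z')(O, N) = Mul(-160, N)
Add(Add(Function('z')(Function('L')(4, 11), G), F), -143303) = Add(Add(Mul(-160, -59), -47529), -143303) = Add(Add(9440, -47529), -143303) = Add(-38089, -143303) = -181392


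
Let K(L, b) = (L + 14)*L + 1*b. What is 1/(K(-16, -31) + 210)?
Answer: 1/211 ≈ 0.0047393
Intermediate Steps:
K(L, b) = b + L*(14 + L) (K(L, b) = (14 + L)*L + b = L*(14 + L) + b = b + L*(14 + L))
1/(K(-16, -31) + 210) = 1/((-31 + (-16)**2 + 14*(-16)) + 210) = 1/((-31 + 256 - 224) + 210) = 1/(1 + 210) = 1/211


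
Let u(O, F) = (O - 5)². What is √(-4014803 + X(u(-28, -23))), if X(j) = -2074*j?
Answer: I*√6273389 ≈ 2504.7*I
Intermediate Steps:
u(O, F) = (-5 + O)²
√(-4014803 + X(u(-28, -23))) = √(-4014803 - 2074*(-5 - 28)²) = √(-4014803 - 2074*(-33)²) = √(-4014803 - 2074*1089) = √(-4014803 - 2258586) = √(-6273389) = I*√6273389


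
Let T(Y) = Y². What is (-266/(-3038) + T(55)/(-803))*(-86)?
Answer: 5012768/15841 ≈ 316.44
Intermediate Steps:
(-266/(-3038) + T(55)/(-803))*(-86) = (-266/(-3038) + 55²/(-803))*(-86) = (-266*(-1/3038) + 3025*(-1/803))*(-86) = (19/217 - 275/73)*(-86) = -58288/15841*(-86) = 5012768/15841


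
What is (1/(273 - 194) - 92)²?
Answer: 52809289/6241 ≈ 8461.7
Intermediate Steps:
(1/(273 - 194) - 92)² = (1/79 - 92)² = (-7267/79)² = 52809289/6241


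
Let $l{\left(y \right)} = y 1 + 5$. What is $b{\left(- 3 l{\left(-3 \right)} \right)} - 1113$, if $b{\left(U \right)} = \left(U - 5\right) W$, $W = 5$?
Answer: $-1168$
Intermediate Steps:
$l{\left(y \right)} = 5 + y$ ($l{\left(y \right)} = y + 5 = 5 + y$)
$b{\left(U \right)} = -25 + 5 U$ ($b{\left(U \right)} = \left(U - 5\right) 5 = \left(-5 + U\right) 5 = -25 + 5 U$)
$b{\left(- 3 l{\left(-3 \right)} \right)} - 1113 = \left(-25 + 5 \left(- 3 \left(5 - 3\right)\right)\right) - 1113 = \left(-25 + 5 \left(\left(-3\right) 2\right)\right) - 1113 = \left(-25 + 5 \left(-6\right)\right) - 1113 = \left(-25 - 30\right) - 1113 = -55 - 1113 = -1168$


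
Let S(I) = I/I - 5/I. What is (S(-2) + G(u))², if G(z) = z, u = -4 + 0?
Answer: ¼ ≈ 0.25000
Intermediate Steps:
S(I) = 1 - 5/I
u = -4
(S(-2) + G(u))² = ((-5 - 2)/(-2) - 4)² = (-½*(-7) - 4)² = (7/2 - 4)² = (-½)² = ¼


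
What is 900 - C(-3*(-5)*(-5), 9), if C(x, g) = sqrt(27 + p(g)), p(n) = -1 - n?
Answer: 900 - sqrt(17) ≈ 895.88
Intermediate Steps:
C(x, g) = sqrt(26 - g) (C(x, g) = sqrt(27 + (-1 - g)) = sqrt(26 - g))
900 - C(-3*(-5)*(-5), 9) = 900 - sqrt(26 - 1*9) = 900 - sqrt(26 - 9) = 900 - sqrt(17)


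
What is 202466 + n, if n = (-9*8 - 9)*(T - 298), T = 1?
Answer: 226523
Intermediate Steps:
n = 24057 (n = (-9*8 - 9)*(1 - 298) = (-72 - 9)*(-297) = -81*(-297) = 24057)
202466 + n = 202466 + 24057 = 226523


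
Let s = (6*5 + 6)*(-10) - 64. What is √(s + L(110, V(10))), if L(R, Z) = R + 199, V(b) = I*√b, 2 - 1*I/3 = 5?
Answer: I*√115 ≈ 10.724*I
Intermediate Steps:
I = -9 (I = 6 - 3*5 = 6 - 15 = -9)
V(b) = -9*√b
L(R, Z) = 199 + R
s = -424 (s = (30 + 6)*(-10) - 64 = 36*(-10) - 64 = -360 - 64 = -424)
√(s + L(110, V(10))) = √(-424 + (199 + 110)) = √(-424 + 309) = √(-115) = I*√115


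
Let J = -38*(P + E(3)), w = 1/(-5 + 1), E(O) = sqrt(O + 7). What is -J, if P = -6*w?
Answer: 57 + 38*sqrt(10) ≈ 177.17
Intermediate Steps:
E(O) = sqrt(7 + O)
w = -1/4 (w = 1/(-4) = -1/4 ≈ -0.25000)
P = 3/2 (P = -6*(-1/4) = 3/2 ≈ 1.5000)
J = -57 - 38*sqrt(10) (J = -38*(3/2 + sqrt(7 + 3)) = -38*(3/2 + sqrt(10)) = -57 - 38*sqrt(10) ≈ -177.17)
-J = -(-57 - 38*sqrt(10)) = 57 + 38*sqrt(10)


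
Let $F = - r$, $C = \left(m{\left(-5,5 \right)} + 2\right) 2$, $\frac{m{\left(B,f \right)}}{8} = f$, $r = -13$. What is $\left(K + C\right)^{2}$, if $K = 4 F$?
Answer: $18496$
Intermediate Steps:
$m{\left(B,f \right)} = 8 f$
$C = 84$ ($C = \left(8 \cdot 5 + 2\right) 2 = \left(40 + 2\right) 2 = 42 \cdot 2 = 84$)
$F = 13$ ($F = \left(-1\right) \left(-13\right) = 13$)
$K = 52$ ($K = 4 \cdot 13 = 52$)
$\left(K + C\right)^{2} = \left(52 + 84\right)^{2} = 136^{2} = 18496$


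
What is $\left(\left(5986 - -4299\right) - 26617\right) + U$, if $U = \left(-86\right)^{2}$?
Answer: $-8936$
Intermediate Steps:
$U = 7396$
$\left(\left(5986 - -4299\right) - 26617\right) + U = \left(\left(5986 - -4299\right) - 26617\right) + 7396 = \left(\left(5986 + 4299\right) - 26617\right) + 7396 = \left(10285 - 26617\right) + 7396 = -16332 + 7396 = -8936$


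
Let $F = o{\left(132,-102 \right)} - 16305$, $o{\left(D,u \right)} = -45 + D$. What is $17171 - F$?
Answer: $33389$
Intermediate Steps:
$F = -16218$ ($F = \left(-45 + 132\right) - 16305 = 87 - 16305 = -16218$)
$17171 - F = 17171 - -16218 = 17171 + 16218 = 33389$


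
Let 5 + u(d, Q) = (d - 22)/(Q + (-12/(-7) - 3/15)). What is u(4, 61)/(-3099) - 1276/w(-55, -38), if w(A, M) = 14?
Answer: -2162974733/23732142 ≈ -91.141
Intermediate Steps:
u(d, Q) = -5 + (-22 + d)/(53/35 + Q) (u(d, Q) = -5 + (d - 22)/(Q + (-12/(-7) - 3/15)) = -5 + (-22 + d)/(Q + (-12*(-⅐) - 3*1/15)) = -5 + (-22 + d)/(Q + (12/7 - ⅕)) = -5 + (-22 + d)/(Q + 53/35) = -5 + (-22 + d)/(53/35 + Q))
u(4, 61)/(-3099) - 1276/w(-55, -38) = (5*(-207 - 35*61 + 7*4)/(53 + 35*61))/(-3099) - 1276/14 = (5*(-207 - 2135 + 28)/(53 + 2135))*(-1/3099) - 1276*1/14 = (5*(-2314)/2188)*(-1/3099) - 638/7 = (5*(1/2188)*(-2314))*(-1/3099) - 638/7 = -5785/1094*(-1/3099) - 638/7 = 5785/3390306 - 638/7 = -2162974733/23732142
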